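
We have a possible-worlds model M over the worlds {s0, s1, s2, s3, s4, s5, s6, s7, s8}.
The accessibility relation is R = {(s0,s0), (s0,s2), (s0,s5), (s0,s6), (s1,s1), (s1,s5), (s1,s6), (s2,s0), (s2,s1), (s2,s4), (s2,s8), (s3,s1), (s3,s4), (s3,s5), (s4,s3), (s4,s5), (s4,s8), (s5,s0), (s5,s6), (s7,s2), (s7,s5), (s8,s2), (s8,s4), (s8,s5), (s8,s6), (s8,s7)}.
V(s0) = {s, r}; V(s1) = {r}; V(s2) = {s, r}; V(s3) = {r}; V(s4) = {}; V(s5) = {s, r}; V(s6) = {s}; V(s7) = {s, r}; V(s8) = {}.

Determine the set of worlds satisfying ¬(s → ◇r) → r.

s0, s1, s2, s3, s4, s5, s7, s8

Recall that ◇ψ holds at a world iff ψ holds at some accessible world.
Let φ = ¬(s → ◇r) → r. Evaluate φ at each world:
  s0 (successors {s0, s2, s5, s6}): φ is true.
  s1 (successors {s1, s5, s6}): φ is true.
  s2 (successors {s0, s1, s4, s8}): φ is true.
  s3 (successors {s1, s4, s5}): φ is true.
  s4 (successors {s3, s5, s8}): φ is true.
  s5 (successors {s0, s6}): φ is true.
  s6 (successors ∅): φ is false.
  s7 (successors {s2, s5}): φ is true.
  s8 (successors {s2, s4, s5, s6, s7}): φ is true.
For instance, at s3:
  At s3: ¬(s → ◇r) is false, r is true, so ¬(s → ◇r) → r is true.
    At s3: s → ◇r is true, so ¬(s → ◇r) is false.
      At s3: s is false, ◇r is true, so s → ◇r is true.
Satisfying worlds: {s0, s1, s2, s3, s4, s5, s7, s8}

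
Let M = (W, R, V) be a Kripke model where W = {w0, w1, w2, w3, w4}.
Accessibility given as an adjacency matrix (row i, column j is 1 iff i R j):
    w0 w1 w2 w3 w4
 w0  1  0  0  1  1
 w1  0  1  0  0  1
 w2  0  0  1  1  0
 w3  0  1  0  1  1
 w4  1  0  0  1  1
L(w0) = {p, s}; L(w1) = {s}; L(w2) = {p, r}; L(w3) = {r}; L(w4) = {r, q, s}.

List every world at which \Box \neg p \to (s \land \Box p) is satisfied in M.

Recall that \Box ψ holds at a world iff ψ holds at every accessible world, and \Diamond ψ holds iff ψ holds at some accessible world.
Let φ = \Box \neg p \to (s \land \Box p). Evaluate φ at each world:
  w0 (successors {w0, w3, w4}): φ is true.
  w1 (successors {w1, w4}): φ is false.
  w2 (successors {w2, w3}): φ is true.
  w3 (successors {w1, w3, w4}): φ is false.
  w4 (successors {w0, w3, w4}): φ is true.
For instance, at w4:
  At w4: \Box \neg p is false, s \land \Box p is false, so \Box \neg p \to (s \land \Box p) is true.
    At w4: \Box \neg p requires \neg p at every successor {w0, w3, w4}.
      \neg p fails at w0, so \Box \neg p is false at w4.
    At w4: s is true, \Box p is false, so s \land \Box p is false.
      At w4: \Box p requires p at every successor {w0, w3, w4}.
        p fails at w3, so \Box p is false at w4.
Satisfying worlds: {w0, w2, w4}

w0, w2, w4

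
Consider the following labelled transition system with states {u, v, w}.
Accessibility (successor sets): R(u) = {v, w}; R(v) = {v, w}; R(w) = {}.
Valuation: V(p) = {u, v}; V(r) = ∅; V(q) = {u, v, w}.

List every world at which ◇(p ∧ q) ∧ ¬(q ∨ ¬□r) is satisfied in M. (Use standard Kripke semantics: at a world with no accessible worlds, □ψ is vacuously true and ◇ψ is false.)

Let φ = ◇(p ∧ q) ∧ ¬(q ∨ ¬□r). Evaluate φ at each world:
  u (successors {v, w}): φ is false.
  v (successors {v, w}): φ is false.
  w (successors ∅): φ is false.
For instance, at v:
  At v: ◇(p ∧ q) is true, ¬(q ∨ ¬□r) is false, so ◇(p ∧ q) ∧ ¬(q ∨ ¬□r) is false.
    At v: ◇(p ∧ q) requires p ∧ q at some successor in {v, w}.
      p ∧ q holds at v, so ◇(p ∧ q) is true at v.
    At v: q ∨ ¬□r is true, so ¬(q ∨ ¬□r) is false.
      At v: q is true, ¬□r is true, so q ∨ ¬□r is true.
Satisfying worlds: none.

none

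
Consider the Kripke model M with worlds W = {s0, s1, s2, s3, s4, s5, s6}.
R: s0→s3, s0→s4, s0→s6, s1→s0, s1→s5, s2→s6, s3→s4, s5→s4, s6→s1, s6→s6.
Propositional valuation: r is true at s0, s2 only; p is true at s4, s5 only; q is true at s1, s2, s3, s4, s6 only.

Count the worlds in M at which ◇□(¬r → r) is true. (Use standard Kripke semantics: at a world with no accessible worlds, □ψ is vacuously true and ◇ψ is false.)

Let φ = ◇□(¬r → r). Evaluate φ at each world:
  s0 (successors {s3, s4, s6}): φ is true.
  s1 (successors {s0, s5}): φ is false.
  s2 (successors {s6}): φ is false.
  s3 (successors {s4}): φ is true.
  s4 (successors ∅): φ is false.
  s5 (successors {s4}): φ is true.
  s6 (successors {s1, s6}): φ is false.
For instance, at s5:
  At s5: ◇□(¬r → r) requires □(¬r → r) at some successor in {s4}.
    □(¬r → r) holds at s4, so ◇□(¬r → r) is true at s5.
      At s4: no accessible worlds, so □(¬r → r) holds vacuously.
Satisfying worlds: {s0, s3, s5}

3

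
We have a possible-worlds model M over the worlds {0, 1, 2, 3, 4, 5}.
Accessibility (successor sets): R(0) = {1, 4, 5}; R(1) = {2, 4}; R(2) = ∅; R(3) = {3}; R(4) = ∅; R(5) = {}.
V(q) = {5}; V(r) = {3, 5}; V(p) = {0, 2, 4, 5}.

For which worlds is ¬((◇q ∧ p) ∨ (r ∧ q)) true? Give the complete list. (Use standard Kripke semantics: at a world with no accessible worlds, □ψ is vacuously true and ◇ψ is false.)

Recall that ◇ψ holds at a world iff ψ holds at some accessible world.
Let φ = ¬((◇q ∧ p) ∨ (r ∧ q)). Evaluate φ at each world:
  0 (successors {1, 4, 5}): φ is false.
  1 (successors {2, 4}): φ is true.
  2 (successors ∅): φ is true.
  3 (successors {3}): φ is true.
  4 (successors ∅): φ is true.
  5 (successors ∅): φ is false.
For instance, at 1:
  At 1: (◇q ∧ p) ∨ (r ∧ q) is false, so ¬((◇q ∧ p) ∨ (r ∧ q)) is true.
    At 1: ◇q ∧ p is false, r ∧ q is false, so (◇q ∧ p) ∨ (r ∧ q) is false.
      At 1: ◇q is false, p is false, so ◇q ∧ p is false.
Satisfying worlds: {1, 2, 3, 4}

1, 2, 3, 4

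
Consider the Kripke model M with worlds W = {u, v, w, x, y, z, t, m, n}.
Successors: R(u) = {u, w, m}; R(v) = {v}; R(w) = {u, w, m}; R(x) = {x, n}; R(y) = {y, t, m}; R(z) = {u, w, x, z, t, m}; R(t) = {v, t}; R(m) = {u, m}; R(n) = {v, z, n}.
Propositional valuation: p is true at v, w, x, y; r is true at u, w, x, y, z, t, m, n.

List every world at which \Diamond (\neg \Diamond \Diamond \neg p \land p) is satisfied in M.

Let φ = \Diamond (\neg \Diamond \Diamond \neg p \land p). Evaluate φ at each world:
  u (successors {u, w, m}): φ is false.
  v (successors {v}): φ is true.
  w (successors {u, w, m}): φ is false.
  x (successors {x, n}): φ is false.
  y (successors {y, t, m}): φ is false.
  z (successors {u, w, x, z, t, m}): φ is false.
  t (successors {v, t}): φ is true.
  m (successors {u, m}): φ is false.
  n (successors {v, z, n}): φ is true.
For instance, at z:
  At z: \Diamond (\neg \Diamond \Diamond \neg p \land p) requires \neg \Diamond \Diamond \neg p \land p at some successor in {u, w, x, z, t, m}.
    At u: \neg \Diamond \Diamond \neg p \land p is false.
    At w: \neg \Diamond \Diamond \neg p \land p is false.
    At x: \neg \Diamond \Diamond \neg p \land p is false.
    At z: \neg \Diamond \Diamond \neg p \land p is false.
    At t: \neg \Diamond \Diamond \neg p \land p is false.
    At m: \neg \Diamond \Diamond \neg p \land p is false.
  So \Diamond (\neg \Diamond \Diamond \neg p \land p) is false at z.
Satisfying worlds: {v, t, n}

v, t, n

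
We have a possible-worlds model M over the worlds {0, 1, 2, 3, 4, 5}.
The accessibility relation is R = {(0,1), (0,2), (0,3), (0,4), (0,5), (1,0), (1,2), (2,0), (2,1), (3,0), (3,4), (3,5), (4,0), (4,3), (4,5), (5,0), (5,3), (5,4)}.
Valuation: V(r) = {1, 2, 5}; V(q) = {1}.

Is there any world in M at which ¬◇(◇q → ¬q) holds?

No

Let φ = ¬◇(◇q → ¬q). Evaluate φ at each world:
  0 (successors {1, 2, 3, 4, 5}): φ is false.
  1 (successors {0, 2}): φ is false.
  2 (successors {0, 1}): φ is false.
  3 (successors {0, 4, 5}): φ is false.
  4 (successors {0, 3, 5}): φ is false.
  5 (successors {0, 3, 4}): φ is false.
For instance, at 0:
  At 0: ◇(◇q → ¬q) is true, so ¬◇(◇q → ¬q) is false.
    At 0: ◇(◇q → ¬q) requires ◇q → ¬q at some successor in {1, 2, 3, 4, 5}.
      ◇q → ¬q holds at 1, so ◇(◇q → ¬q) is true at 0.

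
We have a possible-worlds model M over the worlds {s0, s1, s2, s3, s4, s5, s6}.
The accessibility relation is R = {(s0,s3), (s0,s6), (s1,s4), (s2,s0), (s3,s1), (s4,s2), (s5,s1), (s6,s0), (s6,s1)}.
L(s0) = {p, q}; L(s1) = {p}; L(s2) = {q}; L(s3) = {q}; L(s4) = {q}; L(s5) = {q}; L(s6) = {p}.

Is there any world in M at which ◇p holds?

Yes

Recall that ◇ψ holds at a world iff ψ holds at some accessible world.
Let φ = ◇p. Evaluate φ at each world:
  s0 (successors {s3, s6}): φ is true.
  s1 (successors {s4}): φ is false.
  s2 (successors {s0}): φ is true.
  s3 (successors {s1}): φ is true.
  s4 (successors {s2}): φ is false.
  s5 (successors {s1}): φ is true.
  s6 (successors {s0, s1}): φ is true.
Detail at s0 (witness):
  At s0: ◇p requires p at some successor in {s3, s6}.
    p holds at s6, so ◇p is true at s0.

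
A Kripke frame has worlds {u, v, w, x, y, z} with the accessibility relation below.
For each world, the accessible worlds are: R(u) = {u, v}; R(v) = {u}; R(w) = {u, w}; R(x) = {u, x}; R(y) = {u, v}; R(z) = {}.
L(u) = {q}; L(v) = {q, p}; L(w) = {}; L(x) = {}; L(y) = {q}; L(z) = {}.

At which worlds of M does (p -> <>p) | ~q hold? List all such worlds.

u, w, x, y, z

Let φ = (p -> <>p) | ~q. Evaluate φ at each world:
  u (successors {u, v}): φ is true.
  v (successors {u}): φ is false.
  w (successors {u, w}): φ is true.
  x (successors {u, x}): φ is true.
  y (successors {u, v}): φ is true.
  z (successors ∅): φ is true.
For instance, at x:
  At x: p -> <>p is true, ~q is true, so (p -> <>p) | ~q is true.
    At x: p is false, <>p is false, so p -> <>p is true.
      At x: <>p requires p at some successor in {u, x}.
        At u: p is false.
        At x: p is false.
      So <>p is false at x.
Satisfying worlds: {u, w, x, y, z}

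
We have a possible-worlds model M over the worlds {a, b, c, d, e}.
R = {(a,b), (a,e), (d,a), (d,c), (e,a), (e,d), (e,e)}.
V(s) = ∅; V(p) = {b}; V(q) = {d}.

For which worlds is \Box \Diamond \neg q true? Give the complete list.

b, c, e

Recall that \Box ψ holds at a world iff ψ holds at every accessible world, and \Diamond ψ holds iff ψ holds at some accessible world.
Let φ = \Box \Diamond \neg q. Evaluate φ at each world:
  a (successors {b, e}): φ is false.
  b (successors ∅): φ is true.
  c (successors ∅): φ is true.
  d (successors {a, c}): φ is false.
  e (successors {a, d, e}): φ is true.
For instance, at a:
  At a: \Box \Diamond \neg q requires \Diamond \neg q at every successor {b, e}.
    \Diamond \neg q fails at b, so \Box \Diamond \neg q is false at a.
      At b: no accessible worlds, so \Diamond \neg q is false.
Satisfying worlds: {b, c, e}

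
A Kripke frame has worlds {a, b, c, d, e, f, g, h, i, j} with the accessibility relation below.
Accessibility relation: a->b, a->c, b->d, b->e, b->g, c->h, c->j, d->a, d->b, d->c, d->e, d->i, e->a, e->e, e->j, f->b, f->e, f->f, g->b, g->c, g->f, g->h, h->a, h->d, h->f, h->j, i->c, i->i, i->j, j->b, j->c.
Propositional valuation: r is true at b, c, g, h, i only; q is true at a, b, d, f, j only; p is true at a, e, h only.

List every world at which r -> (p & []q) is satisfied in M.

Let φ = r -> (p & []q). Evaluate φ at each world:
  a (successors {b, c}): φ is true.
  b (successors {d, e, g}): φ is false.
  c (successors {h, j}): φ is false.
  d (successors {a, b, c, e, i}): φ is true.
  e (successors {a, e, j}): φ is true.
  f (successors {b, e, f}): φ is true.
  g (successors {b, c, f, h}): φ is false.
  h (successors {a, d, f, j}): φ is true.
  i (successors {c, i, j}): φ is false.
  j (successors {b, c}): φ is true.
For instance, at b:
  At b: r is true, p & []q is false, so r -> (p & []q) is false.
    At b: p is false, []q is false, so p & []q is false.
      At b: []q requires q at every successor {d, e, g}.
        q fails at e, so []q is false at b.
Satisfying worlds: {a, d, e, f, h, j}

a, d, e, f, h, j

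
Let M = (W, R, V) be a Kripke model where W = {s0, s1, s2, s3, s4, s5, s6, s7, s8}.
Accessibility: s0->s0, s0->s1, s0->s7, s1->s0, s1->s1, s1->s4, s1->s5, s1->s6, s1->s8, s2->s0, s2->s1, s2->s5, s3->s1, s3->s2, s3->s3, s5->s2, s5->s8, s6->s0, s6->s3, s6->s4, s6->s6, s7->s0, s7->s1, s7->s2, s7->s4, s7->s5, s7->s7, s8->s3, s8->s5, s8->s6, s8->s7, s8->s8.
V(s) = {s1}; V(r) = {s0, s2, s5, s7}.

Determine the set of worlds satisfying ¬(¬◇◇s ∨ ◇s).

Recall that ◇ψ holds at a world iff ψ holds at some accessible world.
Let φ = ¬(¬◇◇s ∨ ◇s). Evaluate φ at each world:
  s0 (successors {s0, s1, s7}): φ is false.
  s1 (successors {s0, s1, s4, s5, s6, s8}): φ is false.
  s2 (successors {s0, s1, s5}): φ is false.
  s3 (successors {s1, s2, s3}): φ is false.
  s4 (successors ∅): φ is false.
  s5 (successors {s2, s8}): φ is true.
  s6 (successors {s0, s3, s4, s6}): φ is true.
  s7 (successors {s0, s1, s2, s4, s5, s7}): φ is false.
  s8 (successors {s3, s5, s6, s7, s8}): φ is true.
For instance, at s3:
  At s3: ¬◇◇s ∨ ◇s is true, so ¬(¬◇◇s ∨ ◇s) is false.
    At s3: ¬◇◇s is false, ◇s is true, so ¬◇◇s ∨ ◇s is true.
      At s3: ◇◇s is true, so ¬◇◇s is false.
      At s3: ◇s requires s at some successor in {s1, s2, s3}.
        s holds at s1, so ◇s is true at s3.
Satisfying worlds: {s5, s6, s8}

s5, s6, s8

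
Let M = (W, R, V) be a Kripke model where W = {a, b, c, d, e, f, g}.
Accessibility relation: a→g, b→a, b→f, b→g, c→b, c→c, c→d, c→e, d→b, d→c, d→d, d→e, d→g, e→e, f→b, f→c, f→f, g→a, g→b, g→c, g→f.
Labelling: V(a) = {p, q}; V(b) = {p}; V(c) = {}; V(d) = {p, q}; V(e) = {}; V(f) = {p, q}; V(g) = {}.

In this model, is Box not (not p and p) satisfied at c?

At c: Box not (not p and p) requires not (not p and p) at every successor {b, c, d, e}.
  At b: not (not p and p) is true.
  At c: not (not p and p) is true.
  At d: not (not p and p) is true.
  At e: not (not p and p) is true.
So Box not (not p and p) is true at c.

Yes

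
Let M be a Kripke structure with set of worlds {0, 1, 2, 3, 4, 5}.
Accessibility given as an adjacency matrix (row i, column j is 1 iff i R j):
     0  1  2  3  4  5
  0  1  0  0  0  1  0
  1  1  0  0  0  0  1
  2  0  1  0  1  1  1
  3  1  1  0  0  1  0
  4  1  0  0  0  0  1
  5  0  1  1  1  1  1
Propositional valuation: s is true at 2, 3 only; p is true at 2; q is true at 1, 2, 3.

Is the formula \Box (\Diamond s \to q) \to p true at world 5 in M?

At 5: \Box (\Diamond s \to q) is false, p is false, so \Box (\Diamond s \to q) \to p is true.
  At 5: \Box (\Diamond s \to q) requires \Diamond s \to q at every successor {1, 2, 3, 4, 5}.
    \Diamond s \to q fails at 5, so \Box (\Diamond s \to q) is false at 5.
      At 5: \Diamond s is true, q is false, so \Diamond s \to q is false.

Yes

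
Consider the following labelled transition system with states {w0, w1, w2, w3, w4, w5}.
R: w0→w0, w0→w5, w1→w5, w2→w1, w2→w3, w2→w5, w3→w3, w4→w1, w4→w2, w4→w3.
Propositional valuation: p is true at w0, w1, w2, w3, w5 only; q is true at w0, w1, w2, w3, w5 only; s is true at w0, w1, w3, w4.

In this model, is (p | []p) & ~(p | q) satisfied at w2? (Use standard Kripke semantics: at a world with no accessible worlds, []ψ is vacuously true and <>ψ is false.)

No

At w2: p | []p is true, ~(p | q) is false, so (p | []p) & ~(p | q) is false.
  At w2: p is true, []p is true, so p | []p is true.
    At w2: []p requires p at every successor {w1, w3, w5}.
      At w1: p is true.
      At w3: p is true.
      At w5: p is true.
    So []p is true at w2.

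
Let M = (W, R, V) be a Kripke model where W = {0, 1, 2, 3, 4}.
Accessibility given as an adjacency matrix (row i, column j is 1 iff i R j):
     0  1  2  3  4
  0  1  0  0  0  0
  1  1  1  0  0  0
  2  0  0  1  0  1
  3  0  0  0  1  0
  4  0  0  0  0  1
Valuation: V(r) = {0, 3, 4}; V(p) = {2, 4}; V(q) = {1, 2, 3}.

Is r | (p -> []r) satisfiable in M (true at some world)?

Yes

Let φ = r | (p -> []r). Evaluate φ at each world:
  0 (successors {0}): φ is true.
  1 (successors {0, 1}): φ is true.
  2 (successors {2, 4}): φ is false.
  3 (successors {3}): φ is true.
  4 (successors {4}): φ is true.
Detail at 0 (witness):
  At 0: r is true, p -> []r is true, so r | (p -> []r) is true.
    At 0: p is false, []r is true, so p -> []r is true.
      At 0: []r requires r at every successor {0}.
        At 0: r is true.
      So []r is true at 0.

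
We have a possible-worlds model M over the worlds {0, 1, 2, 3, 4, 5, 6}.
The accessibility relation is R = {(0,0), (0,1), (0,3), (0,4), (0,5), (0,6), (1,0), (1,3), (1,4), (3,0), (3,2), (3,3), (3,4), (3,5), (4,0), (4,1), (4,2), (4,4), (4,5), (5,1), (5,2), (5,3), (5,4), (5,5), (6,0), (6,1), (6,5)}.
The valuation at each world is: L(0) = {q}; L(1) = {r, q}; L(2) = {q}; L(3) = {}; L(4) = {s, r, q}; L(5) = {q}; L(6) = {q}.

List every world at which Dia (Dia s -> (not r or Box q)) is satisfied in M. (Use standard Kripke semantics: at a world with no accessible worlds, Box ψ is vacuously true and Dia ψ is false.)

Recall that Box ψ holds at a world iff ψ holds at every accessible world, and Dia ψ holds iff ψ holds at some accessible world.
Let φ = Dia (Dia s -> (not r or Box q)). Evaluate φ at each world:
  0 (successors {0, 1, 3, 4, 5, 6}): φ is true.
  1 (successors {0, 3, 4}): φ is true.
  2 (successors ∅): φ is false.
  3 (successors {0, 2, 3, 4, 5}): φ is true.
  4 (successors {0, 1, 2, 4, 5}): φ is true.
  5 (successors {1, 2, 3, 4, 5}): φ is true.
  6 (successors {0, 1, 5}): φ is true.
For instance, at 0:
  At 0: Dia (Dia s -> (not r or Box q)) requires Dia s -> (not r or Box q) at some successor in {0, 1, 3, 4, 5, 6}.
    Dia s -> (not r or Box q) holds at 0, so Dia (Dia s -> (not r or Box q)) is true at 0.
      At 0: Dia s is true, not r or Box q is true, so Dia s -> (not r or Box q) is true.
Satisfying worlds: {0, 1, 3, 4, 5, 6}

0, 1, 3, 4, 5, 6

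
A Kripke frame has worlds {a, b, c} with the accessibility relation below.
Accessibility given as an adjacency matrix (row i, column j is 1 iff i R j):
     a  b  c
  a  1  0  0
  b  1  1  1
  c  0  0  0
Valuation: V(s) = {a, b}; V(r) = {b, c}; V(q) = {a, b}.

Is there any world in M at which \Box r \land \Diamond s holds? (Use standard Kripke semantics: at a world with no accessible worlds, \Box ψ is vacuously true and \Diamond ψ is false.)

Let φ = \Box r \land \Diamond s. Evaluate φ at each world:
  a (successors {a}): φ is false.
  b (successors {a, b, c}): φ is false.
  c (successors ∅): φ is false.
For instance, at b:
  At b: \Box r is false, \Diamond s is true, so \Box r \land \Diamond s is false.
    At b: \Box r requires r at every successor {a, b, c}.
      r fails at a, so \Box r is false at b.
    At b: \Diamond s requires s at some successor in {a, b, c}.
      s holds at a, so \Diamond s is true at b.

No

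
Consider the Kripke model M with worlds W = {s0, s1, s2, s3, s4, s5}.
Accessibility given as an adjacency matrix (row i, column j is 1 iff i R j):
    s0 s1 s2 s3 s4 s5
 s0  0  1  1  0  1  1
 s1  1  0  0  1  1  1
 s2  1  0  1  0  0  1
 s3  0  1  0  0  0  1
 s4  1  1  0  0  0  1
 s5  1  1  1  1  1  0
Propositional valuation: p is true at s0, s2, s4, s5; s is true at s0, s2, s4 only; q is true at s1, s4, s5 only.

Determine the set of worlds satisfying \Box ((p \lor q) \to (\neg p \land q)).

Recall that \Box ψ holds at a world iff ψ holds at every accessible world, and \Diamond ψ holds iff ψ holds at some accessible world.
Let φ = \Box ((p \lor q) \to (\neg p \land q)). Evaluate φ at each world:
  s0 (successors {s1, s2, s4, s5}): φ is false.
  s1 (successors {s0, s3, s4, s5}): φ is false.
  s2 (successors {s0, s2, s5}): φ is false.
  s3 (successors {s1, s5}): φ is false.
  s4 (successors {s0, s1, s5}): φ is false.
  s5 (successors {s0, s1, s2, s3, s4}): φ is false.
For instance, at s1:
  At s1: \Box ((p \lor q) \to (\neg p \land q)) requires (p \lor q) \to (\neg p \land q) at every successor {s0, s3, s4, s5}.
    (p \lor q) \to (\neg p \land q) fails at s0, so \Box ((p \lor q) \to (\neg p \land q)) is false at s1.
Satisfying worlds: none.

none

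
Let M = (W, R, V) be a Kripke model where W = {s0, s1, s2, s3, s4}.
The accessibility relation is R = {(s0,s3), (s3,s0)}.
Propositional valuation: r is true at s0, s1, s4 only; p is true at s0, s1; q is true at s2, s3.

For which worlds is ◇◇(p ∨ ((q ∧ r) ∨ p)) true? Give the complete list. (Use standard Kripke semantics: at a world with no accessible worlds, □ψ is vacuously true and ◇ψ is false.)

Let φ = ◇◇(p ∨ ((q ∧ r) ∨ p)). Evaluate φ at each world:
  s0 (successors {s3}): φ is true.
  s1 (successors ∅): φ is false.
  s2 (successors ∅): φ is false.
  s3 (successors {s0}): φ is false.
  s4 (successors ∅): φ is false.
For instance, at s3:
  At s3: ◇◇(p ∨ ((q ∧ r) ∨ p)) requires ◇(p ∨ ((q ∧ r) ∨ p)) at some successor in {s0}.
    At s0: ◇(p ∨ ((q ∧ r) ∨ p)) is false.
  So ◇◇(p ∨ ((q ∧ r) ∨ p)) is false at s3.
Satisfying worlds: {s0}

s0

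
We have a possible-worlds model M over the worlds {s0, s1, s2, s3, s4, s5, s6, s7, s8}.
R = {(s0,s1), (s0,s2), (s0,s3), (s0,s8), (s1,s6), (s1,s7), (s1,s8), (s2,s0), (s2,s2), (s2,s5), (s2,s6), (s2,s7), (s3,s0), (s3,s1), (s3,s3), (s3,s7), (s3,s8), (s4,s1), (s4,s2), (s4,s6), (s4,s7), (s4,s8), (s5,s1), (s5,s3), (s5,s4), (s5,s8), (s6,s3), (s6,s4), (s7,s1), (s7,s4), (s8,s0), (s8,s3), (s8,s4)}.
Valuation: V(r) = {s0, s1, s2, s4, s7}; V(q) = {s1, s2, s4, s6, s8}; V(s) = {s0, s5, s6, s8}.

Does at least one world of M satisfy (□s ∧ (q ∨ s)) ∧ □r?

Let φ = (□s ∧ (q ∨ s)) ∧ □r. Evaluate φ at each world:
  s0 (successors {s1, s2, s3, s8}): φ is false.
  s1 (successors {s6, s7, s8}): φ is false.
  s2 (successors {s0, s2, s5, s6, s7}): φ is false.
  s3 (successors {s0, s1, s3, s7, s8}): φ is false.
  s4 (successors {s1, s2, s6, s7, s8}): φ is false.
  s5 (successors {s1, s3, s4, s8}): φ is false.
  s6 (successors {s3, s4}): φ is false.
  s7 (successors {s1, s4}): φ is false.
  s8 (successors {s0, s3, s4}): φ is false.
For instance, at s0:
  At s0: □s ∧ (q ∨ s) is false, □r is false, so (□s ∧ (q ∨ s)) ∧ □r is false.
    At s0: □s is false, q ∨ s is true, so □s ∧ (q ∨ s) is false.
      At s0: □s requires s at every successor {s1, s2, s3, s8}.
        s fails at s1, so □s is false at s0.
    At s0: □r requires r at every successor {s1, s2, s3, s8}.
      r fails at s3, so □r is false at s0.

No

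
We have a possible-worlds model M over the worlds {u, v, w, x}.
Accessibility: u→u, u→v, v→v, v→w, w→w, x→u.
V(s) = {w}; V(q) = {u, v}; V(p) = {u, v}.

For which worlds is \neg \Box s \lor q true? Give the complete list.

u, v, x

Let φ = \neg \Box s \lor q. Evaluate φ at each world:
  u (successors {u, v}): φ is true.
  v (successors {v, w}): φ is true.
  w (successors {w}): φ is false.
  x (successors {u}): φ is true.
For instance, at w:
  At w: \neg \Box s is false, q is false, so \neg \Box s \lor q is false.
    At w: \Box s is true, so \neg \Box s is false.
      At w: \Box s requires s at every successor {w}.
        At w: s is true.
      So \Box s is true at w.
Satisfying worlds: {u, v, x}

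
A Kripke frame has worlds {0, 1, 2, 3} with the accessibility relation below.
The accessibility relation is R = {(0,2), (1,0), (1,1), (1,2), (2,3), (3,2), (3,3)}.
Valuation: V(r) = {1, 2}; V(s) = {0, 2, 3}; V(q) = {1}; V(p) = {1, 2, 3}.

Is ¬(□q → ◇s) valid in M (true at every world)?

Let φ = ¬(□q → ◇s). Evaluate φ at each world:
  0 (successors {2}): φ is false.
  1 (successors {0, 1, 2}): φ is false.
  2 (successors {3}): φ is false.
  3 (successors {2, 3}): φ is false.
Detail at 0 (counterexample):
  At 0: □q → ◇s is true, so ¬(□q → ◇s) is false.
    At 0: □q is false, ◇s is true, so □q → ◇s is true.
      At 0: □q requires q at every successor {2}.
        q fails at 2, so □q is false at 0.
      At 0: ◇s requires s at some successor in {2}.
        s holds at 2, so ◇s is true at 0.

No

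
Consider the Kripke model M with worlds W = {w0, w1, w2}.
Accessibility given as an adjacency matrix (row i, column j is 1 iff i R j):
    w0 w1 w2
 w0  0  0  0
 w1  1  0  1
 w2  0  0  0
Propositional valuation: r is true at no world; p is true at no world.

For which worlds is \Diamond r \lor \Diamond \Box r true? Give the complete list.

Let φ = \Diamond r \lor \Diamond \Box r. Evaluate φ at each world:
  w0 (successors ∅): φ is false.
  w1 (successors {w0, w2}): φ is true.
  w2 (successors ∅): φ is false.
For instance, at w1:
  At w1: \Diamond r is false, \Diamond \Box r is true, so \Diamond r \lor \Diamond \Box r is true.
    At w1: \Diamond r requires r at some successor in {w0, w2}.
      At w0: r is false.
      At w2: r is false.
    So \Diamond r is false at w1.
    At w1: \Diamond \Box r requires \Box r at some successor in {w0, w2}.
      \Box r holds at w0, so \Diamond \Box r is true at w1.
Satisfying worlds: {w1}

w1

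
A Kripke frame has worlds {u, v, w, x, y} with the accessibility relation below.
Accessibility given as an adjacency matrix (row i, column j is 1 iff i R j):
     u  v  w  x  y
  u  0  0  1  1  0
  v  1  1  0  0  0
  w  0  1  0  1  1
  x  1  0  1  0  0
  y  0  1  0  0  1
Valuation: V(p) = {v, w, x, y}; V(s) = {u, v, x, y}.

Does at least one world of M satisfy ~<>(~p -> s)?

No

Let φ = ~<>(~p -> s). Evaluate φ at each world:
  u (successors {w, x}): φ is false.
  v (successors {u, v}): φ is false.
  w (successors {v, x, y}): φ is false.
  x (successors {u, w}): φ is false.
  y (successors {v, y}): φ is false.
For instance, at v:
  At v: <>(~p -> s) is true, so ~<>(~p -> s) is false.
    At v: <>(~p -> s) requires ~p -> s at some successor in {u, v}.
      ~p -> s holds at u, so <>(~p -> s) is true at v.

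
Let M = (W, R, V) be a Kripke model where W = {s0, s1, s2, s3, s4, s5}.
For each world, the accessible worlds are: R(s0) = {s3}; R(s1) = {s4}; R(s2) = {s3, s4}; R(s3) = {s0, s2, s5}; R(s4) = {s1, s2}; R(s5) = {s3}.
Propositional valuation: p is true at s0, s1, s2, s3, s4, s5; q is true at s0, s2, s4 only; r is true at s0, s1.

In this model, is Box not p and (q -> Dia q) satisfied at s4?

At s4: Box not p is false, q -> Dia q is true, so Box not p and (q -> Dia q) is false.
  At s4: Box not p requires not p at every successor {s1, s2}.
    not p fails at s1, so Box not p is false at s4.
  At s4: q is true, Dia q is true, so q -> Dia q is true.
    At s4: Dia q requires q at some successor in {s1, s2}.
      q holds at s2, so Dia q is true at s4.

No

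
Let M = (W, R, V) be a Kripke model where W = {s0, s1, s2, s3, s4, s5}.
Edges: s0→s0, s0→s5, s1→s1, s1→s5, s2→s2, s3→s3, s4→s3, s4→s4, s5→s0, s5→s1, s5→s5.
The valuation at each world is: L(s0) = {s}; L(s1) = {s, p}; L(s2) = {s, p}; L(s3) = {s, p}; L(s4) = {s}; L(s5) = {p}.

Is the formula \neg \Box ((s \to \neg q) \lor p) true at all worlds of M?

No

Recall that \Box ψ holds at a world iff ψ holds at every accessible world, and \Diamond ψ holds iff ψ holds at some accessible world.
Let φ = \neg \Box ((s \to \neg q) \lor p). Evaluate φ at each world:
  s0 (successors {s0, s5}): φ is false.
  s1 (successors {s1, s5}): φ is false.
  s2 (successors {s2}): φ is false.
  s3 (successors {s3}): φ is false.
  s4 (successors {s3, s4}): φ is false.
  s5 (successors {s0, s1, s5}): φ is false.
Detail at s0 (counterexample):
  At s0: \Box ((s \to \neg q) \lor p) is true, so \neg \Box ((s \to \neg q) \lor p) is false.
    At s0: \Box ((s \to \neg q) \lor p) requires (s \to \neg q) \lor p at every successor {s0, s5}.
      At s0: (s \to \neg q) \lor p is true.
      At s5: (s \to \neg q) \lor p is true.
    So \Box ((s \to \neg q) \lor p) is true at s0.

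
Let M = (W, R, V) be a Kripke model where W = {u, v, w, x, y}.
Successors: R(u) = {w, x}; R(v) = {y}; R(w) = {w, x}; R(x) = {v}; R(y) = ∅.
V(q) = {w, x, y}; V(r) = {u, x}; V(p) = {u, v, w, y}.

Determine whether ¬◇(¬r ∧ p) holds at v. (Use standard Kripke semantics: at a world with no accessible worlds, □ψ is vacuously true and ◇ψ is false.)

No

At v: ◇(¬r ∧ p) is true, so ¬◇(¬r ∧ p) is false.
  At v: ◇(¬r ∧ p) requires ¬r ∧ p at some successor in {y}.
    ¬r ∧ p holds at y, so ◇(¬r ∧ p) is true at v.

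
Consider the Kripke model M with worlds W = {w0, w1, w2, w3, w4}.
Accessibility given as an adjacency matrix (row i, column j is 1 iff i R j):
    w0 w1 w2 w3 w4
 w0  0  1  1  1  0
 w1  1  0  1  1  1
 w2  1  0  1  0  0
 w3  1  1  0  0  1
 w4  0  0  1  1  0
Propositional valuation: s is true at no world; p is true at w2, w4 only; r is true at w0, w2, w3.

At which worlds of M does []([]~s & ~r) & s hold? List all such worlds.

none

Let φ = []([]~s & ~r) & s. Evaluate φ at each world:
  w0 (successors {w1, w2, w3}): φ is false.
  w1 (successors {w0, w2, w3, w4}): φ is false.
  w2 (successors {w0, w2}): φ is false.
  w3 (successors {w0, w1, w4}): φ is false.
  w4 (successors {w2, w3}): φ is false.
For instance, at w4:
  At w4: []([]~s & ~r) is false, s is false, so []([]~s & ~r) & s is false.
    At w4: []([]~s & ~r) requires []~s & ~r at every successor {w2, w3}.
      []~s & ~r fails at w2, so []([]~s & ~r) is false at w4.
Satisfying worlds: none.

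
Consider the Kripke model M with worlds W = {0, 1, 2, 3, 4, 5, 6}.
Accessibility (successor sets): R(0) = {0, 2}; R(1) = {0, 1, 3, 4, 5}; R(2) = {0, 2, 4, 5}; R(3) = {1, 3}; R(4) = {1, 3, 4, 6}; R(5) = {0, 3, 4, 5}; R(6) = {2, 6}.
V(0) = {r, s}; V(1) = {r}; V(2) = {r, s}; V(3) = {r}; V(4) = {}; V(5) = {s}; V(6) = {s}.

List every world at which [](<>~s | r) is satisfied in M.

0, 1, 2, 3, 5

Let φ = [](<>~s | r). Evaluate φ at each world:
  0 (successors {0, 2}): φ is true.
  1 (successors {0, 1, 3, 4, 5}): φ is true.
  2 (successors {0, 2, 4, 5}): φ is true.
  3 (successors {1, 3}): φ is true.
  4 (successors {1, 3, 4, 6}): φ is false.
  5 (successors {0, 3, 4, 5}): φ is true.
  6 (successors {2, 6}): φ is false.
For instance, at 2:
  At 2: [](<>~s | r) requires <>~s | r at every successor {0, 2, 4, 5}.
    At 0: <>~s | r is true.
    At 2: <>~s | r is true.
    At 4: <>~s | r is true.
    At 5: <>~s | r is true.
  So [](<>~s | r) is true at 2.
Satisfying worlds: {0, 1, 2, 3, 5}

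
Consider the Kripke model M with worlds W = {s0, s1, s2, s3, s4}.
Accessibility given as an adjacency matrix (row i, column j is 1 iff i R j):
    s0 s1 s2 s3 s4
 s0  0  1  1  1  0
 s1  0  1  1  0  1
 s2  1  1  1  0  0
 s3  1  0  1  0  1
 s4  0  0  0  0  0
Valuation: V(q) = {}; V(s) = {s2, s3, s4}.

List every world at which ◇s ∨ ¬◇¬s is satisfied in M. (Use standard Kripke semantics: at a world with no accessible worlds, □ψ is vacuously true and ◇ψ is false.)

Recall that ◇ψ holds at a world iff ψ holds at some accessible world.
Let φ = ◇s ∨ ¬◇¬s. Evaluate φ at each world:
  s0 (successors {s1, s2, s3}): φ is true.
  s1 (successors {s1, s2, s4}): φ is true.
  s2 (successors {s0, s1, s2}): φ is true.
  s3 (successors {s0, s2, s4}): φ is true.
  s4 (successors ∅): φ is true.
For instance, at s2:
  At s2: ◇s is true, ¬◇¬s is false, so ◇s ∨ ¬◇¬s is true.
    At s2: ◇s requires s at some successor in {s0, s1, s2}.
      s holds at s2, so ◇s is true at s2.
    At s2: ◇¬s is true, so ¬◇¬s is false.
      At s2: ◇¬s requires ¬s at some successor in {s0, s1, s2}.
        ¬s holds at s0, so ◇¬s is true at s2.
Satisfying worlds: {s0, s1, s2, s3, s4}

s0, s1, s2, s3, s4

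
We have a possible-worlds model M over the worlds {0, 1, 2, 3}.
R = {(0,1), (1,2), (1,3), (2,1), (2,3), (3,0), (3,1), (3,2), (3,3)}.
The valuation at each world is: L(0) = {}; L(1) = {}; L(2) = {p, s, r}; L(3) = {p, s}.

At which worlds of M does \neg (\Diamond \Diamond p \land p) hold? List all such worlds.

Let φ = \neg (\Diamond \Diamond p \land p). Evaluate φ at each world:
  0 (successors {1}): φ is true.
  1 (successors {2, 3}): φ is true.
  2 (successors {1, 3}): φ is false.
  3 (successors {0, 1, 2, 3}): φ is false.
For instance, at 1:
  At 1: \Diamond \Diamond p \land p is false, so \neg (\Diamond \Diamond p \land p) is true.
    At 1: \Diamond \Diamond p is true, p is false, so \Diamond \Diamond p \land p is false.
      At 1: \Diamond \Diamond p requires \Diamond p at some successor in {2, 3}.
        \Diamond p holds at 2, so \Diamond \Diamond p is true at 1.
Satisfying worlds: {0, 1}

0, 1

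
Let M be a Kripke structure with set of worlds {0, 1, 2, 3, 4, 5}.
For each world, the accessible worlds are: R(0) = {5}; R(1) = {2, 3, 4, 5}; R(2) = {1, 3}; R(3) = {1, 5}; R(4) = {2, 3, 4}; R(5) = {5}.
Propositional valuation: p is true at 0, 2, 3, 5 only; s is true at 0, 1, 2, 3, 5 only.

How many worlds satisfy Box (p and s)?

Let φ = Box (p and s). Evaluate φ at each world:
  0 (successors {5}): φ is true.
  1 (successors {2, 3, 4, 5}): φ is false.
  2 (successors {1, 3}): φ is false.
  3 (successors {1, 5}): φ is false.
  4 (successors {2, 3, 4}): φ is false.
  5 (successors {5}): φ is true.
For instance, at 3:
  At 3: Box (p and s) requires p and s at every successor {1, 5}.
    p and s fails at 1, so Box (p and s) is false at 3.
Satisfying worlds: {0, 5}

2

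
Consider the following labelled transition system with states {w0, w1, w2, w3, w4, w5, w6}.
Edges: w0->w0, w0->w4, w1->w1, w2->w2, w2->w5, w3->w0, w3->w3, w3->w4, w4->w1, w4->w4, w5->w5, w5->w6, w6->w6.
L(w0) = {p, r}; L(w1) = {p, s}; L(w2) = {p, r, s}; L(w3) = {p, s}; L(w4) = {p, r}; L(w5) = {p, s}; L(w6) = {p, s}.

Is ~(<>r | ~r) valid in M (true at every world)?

Let φ = ~(<>r | ~r). Evaluate φ at each world:
  w0 (successors {w0, w4}): φ is false.
  w1 (successors {w1}): φ is false.
  w2 (successors {w2, w5}): φ is false.
  w3 (successors {w0, w3, w4}): φ is false.
  w4 (successors {w1, w4}): φ is false.
  w5 (successors {w5, w6}): φ is false.
  w6 (successors {w6}): φ is false.
Detail at w0 (counterexample):
  At w0: <>r | ~r is true, so ~(<>r | ~r) is false.
    At w0: <>r is true, ~r is false, so <>r | ~r is true.
      At w0: <>r requires r at some successor in {w0, w4}.
        r holds at w0, so <>r is true at w0.

No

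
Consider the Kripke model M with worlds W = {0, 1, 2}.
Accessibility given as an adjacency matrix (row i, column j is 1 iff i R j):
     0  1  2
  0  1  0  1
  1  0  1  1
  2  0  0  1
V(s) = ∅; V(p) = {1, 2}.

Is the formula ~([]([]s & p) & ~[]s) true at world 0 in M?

At 0: []([]s & p) & ~[]s is false, so ~([]([]s & p) & ~[]s) is true.
  At 0: []([]s & p) is false, ~[]s is true, so []([]s & p) & ~[]s is false.
    At 0: []([]s & p) requires []s & p at every successor {0, 2}.
      []s & p fails at 0, so []([]s & p) is false at 0.
    At 0: []s is false, so ~[]s is true.
      At 0: []s requires s at every successor {0, 2}.
        s fails at 0, so []s is false at 0.

Yes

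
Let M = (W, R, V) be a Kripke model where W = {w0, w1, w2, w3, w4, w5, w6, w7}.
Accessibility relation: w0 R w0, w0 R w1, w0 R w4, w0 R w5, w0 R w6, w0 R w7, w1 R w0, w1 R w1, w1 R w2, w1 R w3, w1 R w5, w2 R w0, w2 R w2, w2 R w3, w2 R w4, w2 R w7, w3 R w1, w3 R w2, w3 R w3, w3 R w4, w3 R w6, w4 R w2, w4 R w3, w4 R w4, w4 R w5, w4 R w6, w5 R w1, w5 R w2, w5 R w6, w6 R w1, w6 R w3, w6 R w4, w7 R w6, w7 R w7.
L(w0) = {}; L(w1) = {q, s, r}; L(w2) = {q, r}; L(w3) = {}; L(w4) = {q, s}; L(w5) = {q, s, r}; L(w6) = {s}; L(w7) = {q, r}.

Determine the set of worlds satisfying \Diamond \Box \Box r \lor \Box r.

Let φ = \Diamond \Box \Box r \lor \Box r. Evaluate φ at each world:
  w0 (successors {w0, w1, w4, w5, w6, w7}): φ is false.
  w1 (successors {w0, w1, w2, w3, w5}): φ is false.
  w2 (successors {w0, w2, w3, w4, w7}): φ is false.
  w3 (successors {w1, w2, w3, w4, w6}): φ is false.
  w4 (successors {w2, w3, w4, w5, w6}): φ is false.
  w5 (successors {w1, w2, w6}): φ is false.
  w6 (successors {w1, w3, w4}): φ is false.
  w7 (successors {w6, w7}): φ is false.
For instance, at w5:
  At w5: \Diamond \Box \Box r is false, \Box r is false, so \Diamond \Box \Box r \lor \Box r is false.
    At w5: \Diamond \Box \Box r requires \Box \Box r at some successor in {w1, w2, w6}.
      At w1: \Box \Box r is false.
      At w2: \Box \Box r is false.
      At w6: \Box \Box r is false.
    So \Diamond \Box \Box r is false at w5.
    At w5: \Box r requires r at every successor {w1, w2, w6}.
      r fails at w6, so \Box r is false at w5.
Satisfying worlds: none.

none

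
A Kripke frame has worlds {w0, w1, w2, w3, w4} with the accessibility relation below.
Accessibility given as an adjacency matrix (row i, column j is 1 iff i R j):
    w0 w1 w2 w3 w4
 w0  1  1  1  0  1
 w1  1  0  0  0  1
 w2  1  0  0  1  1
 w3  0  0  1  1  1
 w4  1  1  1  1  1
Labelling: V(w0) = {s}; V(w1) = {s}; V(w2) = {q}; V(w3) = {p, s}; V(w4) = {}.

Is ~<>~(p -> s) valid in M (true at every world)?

Let φ = ~<>~(p -> s). Evaluate φ at each world:
  w0 (successors {w0, w1, w2, w4}): φ is true.
  w1 (successors {w0, w4}): φ is true.
  w2 (successors {w0, w3, w4}): φ is true.
  w3 (successors {w2, w3, w4}): φ is true.
  w4 (successors {w0, w1, w2, w3, w4}): φ is true.
For instance, at w0:
  At w0: <>~(p -> s) is false, so ~<>~(p -> s) is true.
    At w0: <>~(p -> s) requires ~(p -> s) at some successor in {w0, w1, w2, w4}.
      At w0: ~(p -> s) is false.
      At w1: ~(p -> s) is false.
      At w2: ~(p -> s) is false.
      At w4: ~(p -> s) is false.
    So <>~(p -> s) is false at w0.

Yes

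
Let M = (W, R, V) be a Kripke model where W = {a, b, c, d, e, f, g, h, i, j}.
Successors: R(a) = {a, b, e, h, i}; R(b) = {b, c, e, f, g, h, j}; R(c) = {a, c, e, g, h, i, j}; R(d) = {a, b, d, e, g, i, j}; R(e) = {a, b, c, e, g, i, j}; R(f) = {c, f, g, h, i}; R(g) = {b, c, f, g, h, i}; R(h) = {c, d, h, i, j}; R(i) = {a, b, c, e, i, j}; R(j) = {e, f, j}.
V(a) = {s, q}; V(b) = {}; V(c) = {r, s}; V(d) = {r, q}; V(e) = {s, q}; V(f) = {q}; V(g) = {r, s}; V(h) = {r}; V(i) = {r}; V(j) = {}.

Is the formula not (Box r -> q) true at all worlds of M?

No

Let φ = not (Box r -> q). Evaluate φ at each world:
  a (successors {a, b, e, h, i}): φ is false.
  b (successors {b, c, e, f, g, h, j}): φ is false.
  c (successors {a, c, e, g, h, i, j}): φ is false.
  d (successors {a, b, d, e, g, i, j}): φ is false.
  e (successors {a, b, c, e, g, i, j}): φ is false.
  f (successors {c, f, g, h, i}): φ is false.
  g (successors {b, c, f, g, h, i}): φ is false.
  h (successors {c, d, h, i, j}): φ is false.
  i (successors {a, b, c, e, i, j}): φ is false.
  j (successors {e, f, j}): φ is false.
Detail at a (counterexample):
  At a: Box r -> q is true, so not (Box r -> q) is false.
    At a: Box r is false, q is true, so Box r -> q is true.
      At a: Box r requires r at every successor {a, b, e, h, i}.
        r fails at a, so Box r is false at a.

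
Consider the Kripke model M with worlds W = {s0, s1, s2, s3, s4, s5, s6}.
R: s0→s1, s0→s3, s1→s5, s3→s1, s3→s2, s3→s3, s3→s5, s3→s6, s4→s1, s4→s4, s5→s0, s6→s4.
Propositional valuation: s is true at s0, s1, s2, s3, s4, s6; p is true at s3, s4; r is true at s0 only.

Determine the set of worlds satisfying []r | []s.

s0, s2, s4, s5, s6

Recall that []ψ holds at a world iff ψ holds at every accessible world, and <>ψ holds iff ψ holds at some accessible world.
Let φ = []r | []s. Evaluate φ at each world:
  s0 (successors {s1, s3}): φ is true.
  s1 (successors {s5}): φ is false.
  s2 (successors ∅): φ is true.
  s3 (successors {s1, s2, s3, s5, s6}): φ is false.
  s4 (successors {s1, s4}): φ is true.
  s5 (successors {s0}): φ is true.
  s6 (successors {s4}): φ is true.
For instance, at s3:
  At s3: []r is false, []s is false, so []r | []s is false.
    At s3: []r requires r at every successor {s1, s2, s3, s5, s6}.
      r fails at s1, so []r is false at s3.
    At s3: []s requires s at every successor {s1, s2, s3, s5, s6}.
      s fails at s5, so []s is false at s3.
Satisfying worlds: {s0, s2, s4, s5, s6}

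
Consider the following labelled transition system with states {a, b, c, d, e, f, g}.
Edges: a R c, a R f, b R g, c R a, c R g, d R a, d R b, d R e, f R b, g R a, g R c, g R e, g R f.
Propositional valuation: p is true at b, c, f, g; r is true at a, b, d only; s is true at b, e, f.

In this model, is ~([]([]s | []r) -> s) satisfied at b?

No

At b: []([]s | []r) -> s is true, so ~([]([]s | []r) -> s) is false.
  At b: []([]s | []r) is false, s is true, so []([]s | []r) -> s is true.
    At b: []([]s | []r) requires []s | []r at every successor {g}.
      []s | []r fails at g, so []([]s | []r) is false at b.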